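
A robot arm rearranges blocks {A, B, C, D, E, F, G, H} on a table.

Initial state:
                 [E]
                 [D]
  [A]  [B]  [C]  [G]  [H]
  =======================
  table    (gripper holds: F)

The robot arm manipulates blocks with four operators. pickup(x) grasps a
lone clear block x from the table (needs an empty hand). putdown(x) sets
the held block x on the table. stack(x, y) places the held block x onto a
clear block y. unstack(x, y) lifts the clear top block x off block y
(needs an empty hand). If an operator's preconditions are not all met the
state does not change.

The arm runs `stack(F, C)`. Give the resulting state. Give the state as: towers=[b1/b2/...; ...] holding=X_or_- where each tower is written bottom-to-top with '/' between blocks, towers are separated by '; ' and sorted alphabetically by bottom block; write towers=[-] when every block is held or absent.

before: towers=[A; B; C; G/D/E; H] holding=F
pre[stack(F, C)]: holding(F) ✓, clear(C) ✓, F≠C ✓
all met → apply stack(F, C)
after:  towers=[A; B; C/F; G/D/E; H] holding=-

towers=[A; B; C/F; G/D/E; H] holding=-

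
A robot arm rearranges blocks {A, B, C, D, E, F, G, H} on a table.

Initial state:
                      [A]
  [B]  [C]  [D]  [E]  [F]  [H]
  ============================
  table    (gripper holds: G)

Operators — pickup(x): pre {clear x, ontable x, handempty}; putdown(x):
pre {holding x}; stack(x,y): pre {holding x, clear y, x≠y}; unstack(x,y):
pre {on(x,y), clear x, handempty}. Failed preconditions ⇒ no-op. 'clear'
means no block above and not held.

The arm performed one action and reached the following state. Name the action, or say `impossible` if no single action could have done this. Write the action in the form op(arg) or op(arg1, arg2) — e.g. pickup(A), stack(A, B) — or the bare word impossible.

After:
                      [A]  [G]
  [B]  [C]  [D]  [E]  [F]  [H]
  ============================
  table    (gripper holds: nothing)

target: towers=[B; C; D; E; F/A; H/G] holding=-
        putdown(G) → towers=[B; C; D; E; F/A; G; H] holding=-
       stack(G, A) → towers=[B; C; D; E; F/A/G; H] holding=-
       stack(G, E) → towers=[B; C; D; E/G; F/A; H] holding=-
       stack(G, H) → towers=[B; C; D; E; F/A; H/G] holding=-  ← match
       stack(G, B) → towers=[B/G; C; D; E; F/A; H] holding=-
       stack(G, D) → towers=[B; C; D/G; E; F/A; H] holding=-
       stack(G, C) → towers=[B; C/G; D; E; F/A; H] holding=-

stack(G, H)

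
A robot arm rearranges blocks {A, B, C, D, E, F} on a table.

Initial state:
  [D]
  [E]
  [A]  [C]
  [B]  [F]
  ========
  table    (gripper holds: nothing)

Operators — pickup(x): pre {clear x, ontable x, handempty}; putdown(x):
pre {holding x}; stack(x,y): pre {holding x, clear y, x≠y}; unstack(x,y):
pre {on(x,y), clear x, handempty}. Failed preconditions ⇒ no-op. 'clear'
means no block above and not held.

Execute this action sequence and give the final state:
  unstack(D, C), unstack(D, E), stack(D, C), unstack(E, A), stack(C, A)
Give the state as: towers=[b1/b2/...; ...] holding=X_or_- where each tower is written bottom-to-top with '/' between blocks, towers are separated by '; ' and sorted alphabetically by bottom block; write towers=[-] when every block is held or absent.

towers=[B/A; F/C/D] holding=E

step 1 (unstack(D, C)) [no-op]: towers=[B/A/E/D; F/C] holding=-
step 2 (unstack(D, E)): towers=[B/A/E; F/C] holding=D
step 3 (stack(D, C)): towers=[B/A/E; F/C/D] holding=-
step 4 (unstack(E, A)): towers=[B/A; F/C/D] holding=E
step 5 (stack(C, A)) [no-op]: towers=[B/A; F/C/D] holding=E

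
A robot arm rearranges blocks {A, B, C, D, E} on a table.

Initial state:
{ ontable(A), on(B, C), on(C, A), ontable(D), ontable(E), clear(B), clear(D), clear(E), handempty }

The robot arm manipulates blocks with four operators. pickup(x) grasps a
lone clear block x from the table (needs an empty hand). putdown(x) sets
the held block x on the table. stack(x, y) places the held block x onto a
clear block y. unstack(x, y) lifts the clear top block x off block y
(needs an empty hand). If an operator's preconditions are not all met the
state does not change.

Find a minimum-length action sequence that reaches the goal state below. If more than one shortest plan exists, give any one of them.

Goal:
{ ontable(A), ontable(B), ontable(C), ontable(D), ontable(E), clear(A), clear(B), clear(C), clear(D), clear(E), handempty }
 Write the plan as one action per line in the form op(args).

unstack(B, C)
putdown(B)
unstack(C, A)
putdown(C)

step 1 (unstack(B, C)): towers=[A/C; D; E] holding=B
step 2 (putdown(B)): towers=[A/C; B; D; E] holding=-
step 3 (unstack(C, A)): towers=[A; B; D; E] holding=C
step 4 (putdown(C)): towers=[A; B; C; D; E] holding=-
goal check: towers=[A; B; C; D; E] holding=- — reached (length 4, optimal by BFS)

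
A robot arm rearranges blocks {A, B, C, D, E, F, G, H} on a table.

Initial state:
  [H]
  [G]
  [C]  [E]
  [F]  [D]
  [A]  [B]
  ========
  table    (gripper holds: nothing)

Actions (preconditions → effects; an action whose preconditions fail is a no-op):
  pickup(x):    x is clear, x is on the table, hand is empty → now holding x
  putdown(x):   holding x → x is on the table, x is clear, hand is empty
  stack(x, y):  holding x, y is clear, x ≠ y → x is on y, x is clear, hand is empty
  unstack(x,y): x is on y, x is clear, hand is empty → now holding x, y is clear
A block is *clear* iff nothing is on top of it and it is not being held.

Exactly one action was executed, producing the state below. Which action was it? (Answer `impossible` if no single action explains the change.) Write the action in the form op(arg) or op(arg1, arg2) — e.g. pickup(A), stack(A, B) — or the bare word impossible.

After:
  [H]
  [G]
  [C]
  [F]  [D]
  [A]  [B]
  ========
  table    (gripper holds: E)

unstack(E, D)

target: towers=[A/F/C/G/H; B/D] holding=E
     unstack(E, D) → towers=[A/F/C/G/H; B/D] holding=E  ← match
     unstack(H, G) → towers=[A/F/C/G; B/D/E] holding=H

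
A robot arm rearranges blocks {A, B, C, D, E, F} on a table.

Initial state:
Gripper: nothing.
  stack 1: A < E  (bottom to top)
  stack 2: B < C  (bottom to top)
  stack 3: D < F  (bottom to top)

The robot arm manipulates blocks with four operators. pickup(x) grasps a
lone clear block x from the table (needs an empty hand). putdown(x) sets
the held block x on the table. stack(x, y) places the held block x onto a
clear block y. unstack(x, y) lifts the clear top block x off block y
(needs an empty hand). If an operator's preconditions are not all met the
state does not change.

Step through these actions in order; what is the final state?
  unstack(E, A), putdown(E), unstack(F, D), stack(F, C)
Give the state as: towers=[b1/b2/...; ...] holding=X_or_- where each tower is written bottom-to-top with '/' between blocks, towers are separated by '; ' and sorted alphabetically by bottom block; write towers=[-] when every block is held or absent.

towers=[A; B/C/F; D; E] holding=-

step 1 (unstack(E, A)): towers=[A; B/C; D/F] holding=E
step 2 (putdown(E)): towers=[A; B/C; D/F; E] holding=-
step 3 (unstack(F, D)): towers=[A; B/C; D; E] holding=F
step 4 (stack(F, C)): towers=[A; B/C/F; D; E] holding=-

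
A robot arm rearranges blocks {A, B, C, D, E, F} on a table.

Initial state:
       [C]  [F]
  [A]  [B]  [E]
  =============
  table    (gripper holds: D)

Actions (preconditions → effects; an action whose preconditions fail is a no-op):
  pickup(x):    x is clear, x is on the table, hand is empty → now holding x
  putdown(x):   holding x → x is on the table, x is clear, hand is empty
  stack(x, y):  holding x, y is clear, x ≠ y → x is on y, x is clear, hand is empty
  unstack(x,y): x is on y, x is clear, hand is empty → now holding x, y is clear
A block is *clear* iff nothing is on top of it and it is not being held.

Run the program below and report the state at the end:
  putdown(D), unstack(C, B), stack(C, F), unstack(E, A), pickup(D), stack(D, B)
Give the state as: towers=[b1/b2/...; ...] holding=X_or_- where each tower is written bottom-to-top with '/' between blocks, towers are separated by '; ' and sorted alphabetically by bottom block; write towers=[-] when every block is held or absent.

step 1 (putdown(D)): towers=[A; B/C; D; E/F] holding=-
step 2 (unstack(C, B)): towers=[A; B; D; E/F] holding=C
step 3 (stack(C, F)): towers=[A; B; D; E/F/C] holding=-
step 4 (unstack(E, A)) [no-op]: towers=[A; B; D; E/F/C] holding=-
step 5 (pickup(D)): towers=[A; B; E/F/C] holding=D
step 6 (stack(D, B)): towers=[A; B/D; E/F/C] holding=-

towers=[A; B/D; E/F/C] holding=-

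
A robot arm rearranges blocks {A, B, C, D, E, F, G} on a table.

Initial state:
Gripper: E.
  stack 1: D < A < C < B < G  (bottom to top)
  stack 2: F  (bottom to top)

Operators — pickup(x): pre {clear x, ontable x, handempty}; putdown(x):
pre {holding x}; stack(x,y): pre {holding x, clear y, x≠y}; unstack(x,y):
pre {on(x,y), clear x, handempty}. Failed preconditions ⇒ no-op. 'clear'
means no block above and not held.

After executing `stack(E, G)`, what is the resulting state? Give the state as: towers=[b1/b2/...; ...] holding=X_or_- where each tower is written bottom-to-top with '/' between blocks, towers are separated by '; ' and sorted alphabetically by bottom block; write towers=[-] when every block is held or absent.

towers=[D/A/C/B/G/E; F] holding=-

before: towers=[D/A/C/B/G; F] holding=E
pre[stack(E, G)]: holding(E) yes, clear(G) yes, E≠G yes
all met → apply stack(E, G)
after:  towers=[D/A/C/B/G/E; F] holding=-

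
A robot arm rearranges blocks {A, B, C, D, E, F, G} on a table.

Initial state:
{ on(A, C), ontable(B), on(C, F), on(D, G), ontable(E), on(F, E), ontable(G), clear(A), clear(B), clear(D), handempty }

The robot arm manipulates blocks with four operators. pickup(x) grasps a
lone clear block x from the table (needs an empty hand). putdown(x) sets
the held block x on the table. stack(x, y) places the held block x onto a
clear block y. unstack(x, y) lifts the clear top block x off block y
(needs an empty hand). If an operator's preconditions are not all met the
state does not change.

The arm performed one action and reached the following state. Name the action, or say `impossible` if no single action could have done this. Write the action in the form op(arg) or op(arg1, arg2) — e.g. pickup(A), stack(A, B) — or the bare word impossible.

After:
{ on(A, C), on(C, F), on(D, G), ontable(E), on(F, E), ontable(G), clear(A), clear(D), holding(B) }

target: towers=[E/F/C/A; G/D] holding=B
         pickup(B) → towers=[E/F/C/A; G/D] holding=B  ← match
     unstack(D, G) → towers=[B; E/F/C/A; G] holding=D
     unstack(A, C) → towers=[B; E/F/C; G/D] holding=A

pickup(B)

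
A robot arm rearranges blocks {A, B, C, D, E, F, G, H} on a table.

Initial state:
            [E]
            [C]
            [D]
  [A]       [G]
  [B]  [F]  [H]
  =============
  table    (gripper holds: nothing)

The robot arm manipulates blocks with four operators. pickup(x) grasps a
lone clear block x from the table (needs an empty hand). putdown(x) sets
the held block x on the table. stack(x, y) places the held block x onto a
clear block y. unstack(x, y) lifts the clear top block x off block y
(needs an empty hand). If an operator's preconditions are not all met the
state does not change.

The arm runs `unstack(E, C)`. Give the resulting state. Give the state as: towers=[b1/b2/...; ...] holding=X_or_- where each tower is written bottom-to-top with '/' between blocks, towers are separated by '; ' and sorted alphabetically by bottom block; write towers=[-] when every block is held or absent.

towers=[B/A; F; H/G/D/C] holding=E

before: towers=[B/A; F; H/G/D/C/E] holding=-
pre[unstack(E, C)]: on(E,C) yes, clear(E) yes, handempty yes
all met → apply unstack(E, C)
after:  towers=[B/A; F; H/G/D/C] holding=E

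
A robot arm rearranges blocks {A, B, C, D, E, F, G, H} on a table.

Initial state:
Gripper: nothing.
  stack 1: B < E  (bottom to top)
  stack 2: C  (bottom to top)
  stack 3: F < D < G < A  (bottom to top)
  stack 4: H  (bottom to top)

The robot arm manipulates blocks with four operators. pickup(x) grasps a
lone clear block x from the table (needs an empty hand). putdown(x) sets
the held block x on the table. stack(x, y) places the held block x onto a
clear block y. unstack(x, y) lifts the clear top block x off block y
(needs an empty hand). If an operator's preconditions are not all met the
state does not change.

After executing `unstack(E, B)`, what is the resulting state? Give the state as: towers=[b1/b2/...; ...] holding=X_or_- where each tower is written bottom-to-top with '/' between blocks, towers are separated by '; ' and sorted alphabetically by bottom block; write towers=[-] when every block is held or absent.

before: towers=[B/E; C; F/D/G/A; H] holding=-
pre[unstack(E, B)]: on(E,B) ok, clear(E) ok, handempty ok
all met → apply unstack(E, B)
after:  towers=[B; C; F/D/G/A; H] holding=E

towers=[B; C; F/D/G/A; H] holding=E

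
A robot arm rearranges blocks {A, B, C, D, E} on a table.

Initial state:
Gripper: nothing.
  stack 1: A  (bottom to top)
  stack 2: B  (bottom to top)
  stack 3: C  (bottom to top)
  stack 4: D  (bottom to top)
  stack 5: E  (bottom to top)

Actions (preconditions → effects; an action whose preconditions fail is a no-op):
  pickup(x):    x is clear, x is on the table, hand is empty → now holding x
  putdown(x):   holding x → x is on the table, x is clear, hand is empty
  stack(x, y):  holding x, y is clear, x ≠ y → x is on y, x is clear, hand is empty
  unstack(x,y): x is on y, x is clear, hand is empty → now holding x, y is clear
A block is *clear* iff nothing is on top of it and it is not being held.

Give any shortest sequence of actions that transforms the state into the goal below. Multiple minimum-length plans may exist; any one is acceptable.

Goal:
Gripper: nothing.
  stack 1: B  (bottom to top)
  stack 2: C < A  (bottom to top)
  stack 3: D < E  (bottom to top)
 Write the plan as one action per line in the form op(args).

pickup(A)
stack(A, C)
pickup(E)
stack(E, D)

step 1 (pickup(A)): towers=[B; C; D; E] holding=A
step 2 (stack(A, C)): towers=[B; C/A; D; E] holding=-
step 3 (pickup(E)): towers=[B; C/A; D] holding=E
step 4 (stack(E, D)): towers=[B; C/A; D/E] holding=-
goal check: towers=[B; C/A; D/E] holding=- — reached (length 4, optimal by BFS)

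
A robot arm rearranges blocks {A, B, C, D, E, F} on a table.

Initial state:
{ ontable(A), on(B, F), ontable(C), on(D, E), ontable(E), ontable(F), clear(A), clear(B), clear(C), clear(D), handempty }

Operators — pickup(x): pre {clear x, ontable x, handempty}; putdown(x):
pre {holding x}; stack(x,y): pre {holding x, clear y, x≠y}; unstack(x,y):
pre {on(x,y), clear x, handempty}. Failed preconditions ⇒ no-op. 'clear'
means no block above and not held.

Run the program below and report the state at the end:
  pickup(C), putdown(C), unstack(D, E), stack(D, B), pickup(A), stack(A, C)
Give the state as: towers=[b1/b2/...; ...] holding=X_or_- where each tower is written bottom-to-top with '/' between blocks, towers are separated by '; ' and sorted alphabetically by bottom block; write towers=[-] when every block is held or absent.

towers=[C/A; E; F/B/D] holding=-

step 1 (pickup(C)): towers=[A; E/D; F/B] holding=C
step 2 (putdown(C)): towers=[A; C; E/D; F/B] holding=-
step 3 (unstack(D, E)): towers=[A; C; E; F/B] holding=D
step 4 (stack(D, B)): towers=[A; C; E; F/B/D] holding=-
step 5 (pickup(A)): towers=[C; E; F/B/D] holding=A
step 6 (stack(A, C)): towers=[C/A; E; F/B/D] holding=-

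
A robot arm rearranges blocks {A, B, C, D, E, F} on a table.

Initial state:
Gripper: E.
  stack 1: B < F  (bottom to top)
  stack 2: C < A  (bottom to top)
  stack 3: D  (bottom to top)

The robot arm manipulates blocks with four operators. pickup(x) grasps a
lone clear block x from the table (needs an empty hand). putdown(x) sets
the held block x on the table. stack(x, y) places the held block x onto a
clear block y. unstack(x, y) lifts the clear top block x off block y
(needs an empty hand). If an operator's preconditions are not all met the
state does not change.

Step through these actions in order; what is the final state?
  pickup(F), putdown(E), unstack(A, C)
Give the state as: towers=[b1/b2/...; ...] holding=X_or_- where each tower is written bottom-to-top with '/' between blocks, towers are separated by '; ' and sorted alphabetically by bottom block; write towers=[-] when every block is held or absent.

towers=[B/F; C; D; E] holding=A

step 1 (pickup(F)) [no-op]: towers=[B/F; C/A; D] holding=E
step 2 (putdown(E)): towers=[B/F; C/A; D; E] holding=-
step 3 (unstack(A, C)): towers=[B/F; C; D; E] holding=A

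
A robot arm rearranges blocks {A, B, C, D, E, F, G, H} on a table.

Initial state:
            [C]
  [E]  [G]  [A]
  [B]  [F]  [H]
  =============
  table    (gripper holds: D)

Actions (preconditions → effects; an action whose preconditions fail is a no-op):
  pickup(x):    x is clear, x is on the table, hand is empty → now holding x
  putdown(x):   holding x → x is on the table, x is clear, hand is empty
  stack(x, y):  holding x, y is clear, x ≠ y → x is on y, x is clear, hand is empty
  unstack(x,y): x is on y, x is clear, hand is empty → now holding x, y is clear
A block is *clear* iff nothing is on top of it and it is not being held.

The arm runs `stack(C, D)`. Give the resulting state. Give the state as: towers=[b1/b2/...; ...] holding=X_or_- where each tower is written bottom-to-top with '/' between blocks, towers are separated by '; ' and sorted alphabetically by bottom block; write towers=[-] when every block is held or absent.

before: towers=[B/E; F/G; H/A/C] holding=D
pre[stack(C, D)]: holding(C) fail, clear(D) fail, C≠D ok
holding(C), clear(D) unmet → stack(C, D) is a no-op
after:  towers=[B/E; F/G; H/A/C] holding=D

towers=[B/E; F/G; H/A/C] holding=D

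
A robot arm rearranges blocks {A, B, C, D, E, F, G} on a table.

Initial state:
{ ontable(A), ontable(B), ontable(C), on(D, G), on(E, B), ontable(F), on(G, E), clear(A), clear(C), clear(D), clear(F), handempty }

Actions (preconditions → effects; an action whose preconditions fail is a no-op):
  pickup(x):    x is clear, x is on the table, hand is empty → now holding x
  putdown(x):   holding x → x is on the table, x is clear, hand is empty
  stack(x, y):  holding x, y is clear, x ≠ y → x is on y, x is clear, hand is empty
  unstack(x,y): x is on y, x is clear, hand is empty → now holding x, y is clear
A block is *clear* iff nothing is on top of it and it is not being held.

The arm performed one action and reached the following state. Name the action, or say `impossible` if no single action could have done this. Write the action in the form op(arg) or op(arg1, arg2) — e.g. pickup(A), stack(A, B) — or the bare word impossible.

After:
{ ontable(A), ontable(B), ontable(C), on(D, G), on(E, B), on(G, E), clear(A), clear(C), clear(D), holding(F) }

pickup(F)

target: towers=[A; B/E/G/D; C] holding=F
         pickup(F) → towers=[A; B/E/G/D; C] holding=F  ← match
     unstack(D, G) → towers=[A; B/E/G; C; F] holding=D
         pickup(A) → towers=[B/E/G/D; C; F] holding=A
         pickup(C) → towers=[A; B/E/G/D; F] holding=C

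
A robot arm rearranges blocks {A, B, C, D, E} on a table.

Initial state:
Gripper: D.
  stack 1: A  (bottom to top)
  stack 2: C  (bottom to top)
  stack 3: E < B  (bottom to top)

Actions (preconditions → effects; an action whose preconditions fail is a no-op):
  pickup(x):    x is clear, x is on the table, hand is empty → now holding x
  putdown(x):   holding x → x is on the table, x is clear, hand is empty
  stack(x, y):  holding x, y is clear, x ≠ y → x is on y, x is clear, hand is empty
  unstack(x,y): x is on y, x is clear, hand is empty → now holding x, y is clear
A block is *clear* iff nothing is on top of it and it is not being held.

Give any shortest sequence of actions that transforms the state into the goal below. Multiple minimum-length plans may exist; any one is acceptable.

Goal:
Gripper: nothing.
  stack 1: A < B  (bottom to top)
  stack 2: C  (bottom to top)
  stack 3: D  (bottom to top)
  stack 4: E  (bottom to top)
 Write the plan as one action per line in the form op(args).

step 1 (putdown(D)): towers=[A; C; D; E/B] holding=-
step 2 (unstack(B, E)): towers=[A; C; D; E] holding=B
step 3 (stack(B, A)): towers=[A/B; C; D; E] holding=-
goal check: towers=[A/B; C; D; E] holding=- — reached (length 3, optimal by BFS)

putdown(D)
unstack(B, E)
stack(B, A)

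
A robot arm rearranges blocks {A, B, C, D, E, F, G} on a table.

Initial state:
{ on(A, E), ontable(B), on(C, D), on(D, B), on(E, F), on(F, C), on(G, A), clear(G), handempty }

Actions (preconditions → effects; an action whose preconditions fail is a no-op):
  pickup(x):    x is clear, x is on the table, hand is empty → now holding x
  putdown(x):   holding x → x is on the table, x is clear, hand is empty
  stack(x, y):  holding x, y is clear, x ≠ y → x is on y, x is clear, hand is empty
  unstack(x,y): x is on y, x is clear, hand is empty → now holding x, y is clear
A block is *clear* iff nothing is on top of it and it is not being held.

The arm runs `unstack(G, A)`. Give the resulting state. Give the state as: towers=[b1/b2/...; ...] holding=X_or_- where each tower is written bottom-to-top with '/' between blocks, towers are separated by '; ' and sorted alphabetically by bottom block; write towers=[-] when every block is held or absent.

towers=[B/D/C/F/E/A] holding=G

before: towers=[B/D/C/F/E/A/G] holding=-
pre[unstack(G, A)]: on(G,A) ok, clear(G) ok, handempty ok
all met → apply unstack(G, A)
after:  towers=[B/D/C/F/E/A] holding=G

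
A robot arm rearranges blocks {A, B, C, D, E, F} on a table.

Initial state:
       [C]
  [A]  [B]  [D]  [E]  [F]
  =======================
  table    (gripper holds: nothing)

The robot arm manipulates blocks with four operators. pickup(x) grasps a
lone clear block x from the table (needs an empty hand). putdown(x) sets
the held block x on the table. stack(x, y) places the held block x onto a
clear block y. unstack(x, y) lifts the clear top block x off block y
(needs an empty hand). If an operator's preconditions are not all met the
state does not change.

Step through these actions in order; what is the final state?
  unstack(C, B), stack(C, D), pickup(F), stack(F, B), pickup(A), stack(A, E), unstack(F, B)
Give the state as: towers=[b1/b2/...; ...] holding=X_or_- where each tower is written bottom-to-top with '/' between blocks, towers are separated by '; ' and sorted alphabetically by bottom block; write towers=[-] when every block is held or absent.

step 1 (unstack(C, B)): towers=[A; B; D; E; F] holding=C
step 2 (stack(C, D)): towers=[A; B; D/C; E; F] holding=-
step 3 (pickup(F)): towers=[A; B; D/C; E] holding=F
step 4 (stack(F, B)): towers=[A; B/F; D/C; E] holding=-
step 5 (pickup(A)): towers=[B/F; D/C; E] holding=A
step 6 (stack(A, E)): towers=[B/F; D/C; E/A] holding=-
step 7 (unstack(F, B)): towers=[B; D/C; E/A] holding=F

towers=[B; D/C; E/A] holding=F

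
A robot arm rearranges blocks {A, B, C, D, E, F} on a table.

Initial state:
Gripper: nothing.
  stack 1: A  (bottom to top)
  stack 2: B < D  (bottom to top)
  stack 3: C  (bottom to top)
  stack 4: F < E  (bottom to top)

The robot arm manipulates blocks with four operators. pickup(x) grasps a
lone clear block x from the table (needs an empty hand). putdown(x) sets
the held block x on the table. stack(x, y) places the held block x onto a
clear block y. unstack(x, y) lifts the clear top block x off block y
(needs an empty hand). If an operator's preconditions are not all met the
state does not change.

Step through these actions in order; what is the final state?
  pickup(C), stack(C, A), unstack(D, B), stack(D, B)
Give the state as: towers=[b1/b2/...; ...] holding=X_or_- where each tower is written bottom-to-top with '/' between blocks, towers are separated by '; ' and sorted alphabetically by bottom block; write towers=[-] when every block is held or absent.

towers=[A/C; B/D; F/E] holding=-

step 1 (pickup(C)): towers=[A; B/D; F/E] holding=C
step 2 (stack(C, A)): towers=[A/C; B/D; F/E] holding=-
step 3 (unstack(D, B)): towers=[A/C; B; F/E] holding=D
step 4 (stack(D, B)): towers=[A/C; B/D; F/E] holding=-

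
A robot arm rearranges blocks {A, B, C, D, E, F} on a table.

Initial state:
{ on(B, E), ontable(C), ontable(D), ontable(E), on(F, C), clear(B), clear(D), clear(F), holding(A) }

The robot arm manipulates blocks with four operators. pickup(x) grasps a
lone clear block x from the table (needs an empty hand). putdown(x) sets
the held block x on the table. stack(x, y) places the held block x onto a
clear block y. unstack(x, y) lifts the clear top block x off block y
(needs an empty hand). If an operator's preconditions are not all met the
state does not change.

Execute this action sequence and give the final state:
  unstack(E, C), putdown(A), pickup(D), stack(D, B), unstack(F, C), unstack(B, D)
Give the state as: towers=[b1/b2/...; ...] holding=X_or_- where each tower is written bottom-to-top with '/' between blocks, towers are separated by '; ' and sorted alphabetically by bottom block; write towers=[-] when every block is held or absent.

towers=[A; C; E/B/D] holding=F

step 1 (unstack(E, C)) [no-op]: towers=[C/F; D; E/B] holding=A
step 2 (putdown(A)): towers=[A; C/F; D; E/B] holding=-
step 3 (pickup(D)): towers=[A; C/F; E/B] holding=D
step 4 (stack(D, B)): towers=[A; C/F; E/B/D] holding=-
step 5 (unstack(F, C)): towers=[A; C; E/B/D] holding=F
step 6 (unstack(B, D)) [no-op]: towers=[A; C; E/B/D] holding=F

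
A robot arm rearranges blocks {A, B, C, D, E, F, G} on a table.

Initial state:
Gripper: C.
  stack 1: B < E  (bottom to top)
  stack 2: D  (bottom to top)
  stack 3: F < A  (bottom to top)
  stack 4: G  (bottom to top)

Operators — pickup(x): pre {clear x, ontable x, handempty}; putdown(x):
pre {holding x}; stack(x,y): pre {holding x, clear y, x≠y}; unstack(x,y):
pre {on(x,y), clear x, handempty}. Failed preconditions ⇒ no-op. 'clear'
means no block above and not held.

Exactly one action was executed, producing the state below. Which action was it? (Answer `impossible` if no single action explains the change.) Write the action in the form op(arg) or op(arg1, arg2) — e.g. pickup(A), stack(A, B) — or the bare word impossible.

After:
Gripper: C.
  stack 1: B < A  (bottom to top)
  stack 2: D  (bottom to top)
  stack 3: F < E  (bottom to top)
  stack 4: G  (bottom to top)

impossible

target: towers=[B/A; D; F/E; G] holding=C
        putdown(C) → towers=[B/E; C; D; F/A; G] holding=-
       stack(C, G) → towers=[B/E; D; F/A; G/C] holding=-
       stack(C, D) → towers=[B/E; D/C; F/A; G] holding=-
       stack(C, A) → towers=[B/E; D; F/A/C; G] holding=-
       stack(C, E) → towers=[B/E/C; D; F/A; G] holding=-
none of the 5 applicable actions match → impossible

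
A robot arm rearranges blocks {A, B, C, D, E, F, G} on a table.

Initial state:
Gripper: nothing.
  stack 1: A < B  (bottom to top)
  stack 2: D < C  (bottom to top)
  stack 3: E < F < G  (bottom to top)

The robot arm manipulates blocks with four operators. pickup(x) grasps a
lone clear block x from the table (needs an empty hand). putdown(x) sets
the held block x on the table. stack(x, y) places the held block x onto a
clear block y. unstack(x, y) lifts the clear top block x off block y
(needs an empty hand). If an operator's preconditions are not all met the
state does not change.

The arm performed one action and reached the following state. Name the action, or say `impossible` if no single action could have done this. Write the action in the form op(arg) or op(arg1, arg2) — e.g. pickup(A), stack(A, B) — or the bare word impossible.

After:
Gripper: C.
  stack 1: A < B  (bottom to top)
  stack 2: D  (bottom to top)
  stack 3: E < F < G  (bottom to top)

target: towers=[A/B; D; E/F/G] holding=C
     unstack(B, A) → towers=[A; D/C; E/F/G] holding=B
     unstack(G, F) → towers=[A/B; D/C; E/F] holding=G
     unstack(C, D) → towers=[A/B; D; E/F/G] holding=C  ← match

unstack(C, D)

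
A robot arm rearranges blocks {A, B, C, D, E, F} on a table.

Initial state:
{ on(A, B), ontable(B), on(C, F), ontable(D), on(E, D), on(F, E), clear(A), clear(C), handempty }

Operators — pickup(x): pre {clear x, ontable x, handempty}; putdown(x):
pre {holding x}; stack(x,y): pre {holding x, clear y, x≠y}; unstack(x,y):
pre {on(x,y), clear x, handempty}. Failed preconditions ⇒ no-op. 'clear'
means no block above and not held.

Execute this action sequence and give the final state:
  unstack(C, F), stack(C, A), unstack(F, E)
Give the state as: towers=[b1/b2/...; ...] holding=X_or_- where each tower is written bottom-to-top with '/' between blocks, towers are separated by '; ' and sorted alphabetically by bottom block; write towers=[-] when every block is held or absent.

towers=[B/A/C; D/E] holding=F

step 1 (unstack(C, F)): towers=[B/A; D/E/F] holding=C
step 2 (stack(C, A)): towers=[B/A/C; D/E/F] holding=-
step 3 (unstack(F, E)): towers=[B/A/C; D/E] holding=F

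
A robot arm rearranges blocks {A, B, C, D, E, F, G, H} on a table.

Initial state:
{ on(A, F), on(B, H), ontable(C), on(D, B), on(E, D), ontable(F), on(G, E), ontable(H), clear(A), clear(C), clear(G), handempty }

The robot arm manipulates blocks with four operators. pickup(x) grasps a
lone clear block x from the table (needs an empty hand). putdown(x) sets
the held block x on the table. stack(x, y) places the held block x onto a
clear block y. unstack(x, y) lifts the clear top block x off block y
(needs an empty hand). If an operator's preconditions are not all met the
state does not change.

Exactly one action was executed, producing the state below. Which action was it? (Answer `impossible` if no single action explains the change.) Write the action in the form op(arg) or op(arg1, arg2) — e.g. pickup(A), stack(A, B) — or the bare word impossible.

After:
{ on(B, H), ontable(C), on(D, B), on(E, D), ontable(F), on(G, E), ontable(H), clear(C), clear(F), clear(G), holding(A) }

unstack(A, F)

target: towers=[C; F; H/B/D/E/G] holding=A
     unstack(G, E) → towers=[C; F/A; H/B/D/E] holding=G
     unstack(A, F) → towers=[C; F; H/B/D/E/G] holding=A  ← match
         pickup(C) → towers=[F/A; H/B/D/E/G] holding=C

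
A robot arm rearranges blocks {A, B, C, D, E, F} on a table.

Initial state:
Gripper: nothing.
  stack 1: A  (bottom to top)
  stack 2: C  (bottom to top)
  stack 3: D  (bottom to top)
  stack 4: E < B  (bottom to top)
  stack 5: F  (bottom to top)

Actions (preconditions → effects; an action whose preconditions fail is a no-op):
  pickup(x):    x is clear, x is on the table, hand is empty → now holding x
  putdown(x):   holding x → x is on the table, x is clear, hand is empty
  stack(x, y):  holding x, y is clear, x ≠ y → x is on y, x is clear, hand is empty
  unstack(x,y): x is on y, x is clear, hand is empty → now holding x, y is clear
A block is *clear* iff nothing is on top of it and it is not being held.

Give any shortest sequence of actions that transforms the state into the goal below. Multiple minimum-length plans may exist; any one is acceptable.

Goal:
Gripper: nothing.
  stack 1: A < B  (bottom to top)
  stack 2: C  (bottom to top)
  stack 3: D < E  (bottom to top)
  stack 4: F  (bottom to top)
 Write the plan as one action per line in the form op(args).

unstack(B, E)
stack(B, A)
pickup(E)
stack(E, D)

step 1 (unstack(B, E)): towers=[A; C; D; E; F] holding=B
step 2 (stack(B, A)): towers=[A/B; C; D; E; F] holding=-
step 3 (pickup(E)): towers=[A/B; C; D; F] holding=E
step 4 (stack(E, D)): towers=[A/B; C; D/E; F] holding=-
goal check: towers=[A/B; C; D/E; F] holding=- — reached (length 4, optimal by BFS)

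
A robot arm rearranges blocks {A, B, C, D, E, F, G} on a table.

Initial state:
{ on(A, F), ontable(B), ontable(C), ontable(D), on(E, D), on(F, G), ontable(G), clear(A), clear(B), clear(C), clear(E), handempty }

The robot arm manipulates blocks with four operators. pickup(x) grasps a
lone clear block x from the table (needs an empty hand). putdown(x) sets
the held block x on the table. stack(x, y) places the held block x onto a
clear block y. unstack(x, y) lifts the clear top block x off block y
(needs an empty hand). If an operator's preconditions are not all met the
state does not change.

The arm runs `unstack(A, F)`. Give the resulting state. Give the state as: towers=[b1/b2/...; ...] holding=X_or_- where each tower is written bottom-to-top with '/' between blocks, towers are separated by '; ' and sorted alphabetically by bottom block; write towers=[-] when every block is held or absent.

before: towers=[B; C; D/E; G/F/A] holding=-
pre[unstack(A, F)]: on(A,F) yes, clear(A) yes, handempty yes
all met → apply unstack(A, F)
after:  towers=[B; C; D/E; G/F] holding=A

towers=[B; C; D/E; G/F] holding=A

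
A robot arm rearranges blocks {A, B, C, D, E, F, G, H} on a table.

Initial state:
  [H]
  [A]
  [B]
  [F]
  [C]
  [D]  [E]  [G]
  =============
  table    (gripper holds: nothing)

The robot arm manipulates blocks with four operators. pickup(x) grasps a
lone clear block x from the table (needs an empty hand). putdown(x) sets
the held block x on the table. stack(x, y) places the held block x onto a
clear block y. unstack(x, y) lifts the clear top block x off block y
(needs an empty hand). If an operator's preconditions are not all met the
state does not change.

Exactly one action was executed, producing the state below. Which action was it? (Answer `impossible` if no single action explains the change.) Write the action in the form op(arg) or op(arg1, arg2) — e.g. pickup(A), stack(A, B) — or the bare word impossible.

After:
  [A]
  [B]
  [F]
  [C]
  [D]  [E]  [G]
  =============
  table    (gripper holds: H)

unstack(H, A)

target: towers=[D/C/F/B/A; E; G] holding=H
         pickup(G) → towers=[D/C/F/B/A/H; E] holding=G
         pickup(E) → towers=[D/C/F/B/A/H; G] holding=E
     unstack(H, A) → towers=[D/C/F/B/A; E; G] holding=H  ← match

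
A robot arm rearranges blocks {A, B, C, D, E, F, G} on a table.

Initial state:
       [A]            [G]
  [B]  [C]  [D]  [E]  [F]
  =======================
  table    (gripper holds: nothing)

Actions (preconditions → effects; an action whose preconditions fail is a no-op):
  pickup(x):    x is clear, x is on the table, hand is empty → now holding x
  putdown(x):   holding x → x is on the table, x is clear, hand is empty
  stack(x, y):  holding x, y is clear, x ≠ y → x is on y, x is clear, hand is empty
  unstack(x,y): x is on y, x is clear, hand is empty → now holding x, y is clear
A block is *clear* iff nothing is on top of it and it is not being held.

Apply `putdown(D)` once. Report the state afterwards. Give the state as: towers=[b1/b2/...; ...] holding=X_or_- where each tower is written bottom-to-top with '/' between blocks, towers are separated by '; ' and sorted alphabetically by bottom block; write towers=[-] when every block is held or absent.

towers=[B; C/A; D; E; F/G] holding=-

before: towers=[B; C/A; D; E; F/G] holding=-
pre[putdown(D)]: holding(D) no
holding(D) unmet → putdown(D) is a no-op
after:  towers=[B; C/A; D; E; F/G] holding=-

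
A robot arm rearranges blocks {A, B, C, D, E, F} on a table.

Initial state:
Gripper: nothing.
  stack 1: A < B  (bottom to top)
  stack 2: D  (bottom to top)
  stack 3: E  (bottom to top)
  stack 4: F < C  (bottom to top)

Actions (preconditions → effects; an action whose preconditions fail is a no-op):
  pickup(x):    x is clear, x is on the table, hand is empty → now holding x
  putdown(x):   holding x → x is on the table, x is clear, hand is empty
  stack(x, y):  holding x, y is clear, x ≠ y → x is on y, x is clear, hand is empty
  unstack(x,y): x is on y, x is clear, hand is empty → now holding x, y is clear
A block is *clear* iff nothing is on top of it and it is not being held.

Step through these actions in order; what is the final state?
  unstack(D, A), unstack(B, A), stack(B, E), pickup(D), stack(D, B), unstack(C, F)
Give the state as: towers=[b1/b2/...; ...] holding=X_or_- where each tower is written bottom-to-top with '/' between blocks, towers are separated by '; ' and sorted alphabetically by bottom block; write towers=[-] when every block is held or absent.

towers=[A; E/B/D; F] holding=C

step 1 (unstack(D, A)) [no-op]: towers=[A/B; D; E; F/C] holding=-
step 2 (unstack(B, A)): towers=[A; D; E; F/C] holding=B
step 3 (stack(B, E)): towers=[A; D; E/B; F/C] holding=-
step 4 (pickup(D)): towers=[A; E/B; F/C] holding=D
step 5 (stack(D, B)): towers=[A; E/B/D; F/C] holding=-
step 6 (unstack(C, F)): towers=[A; E/B/D; F] holding=C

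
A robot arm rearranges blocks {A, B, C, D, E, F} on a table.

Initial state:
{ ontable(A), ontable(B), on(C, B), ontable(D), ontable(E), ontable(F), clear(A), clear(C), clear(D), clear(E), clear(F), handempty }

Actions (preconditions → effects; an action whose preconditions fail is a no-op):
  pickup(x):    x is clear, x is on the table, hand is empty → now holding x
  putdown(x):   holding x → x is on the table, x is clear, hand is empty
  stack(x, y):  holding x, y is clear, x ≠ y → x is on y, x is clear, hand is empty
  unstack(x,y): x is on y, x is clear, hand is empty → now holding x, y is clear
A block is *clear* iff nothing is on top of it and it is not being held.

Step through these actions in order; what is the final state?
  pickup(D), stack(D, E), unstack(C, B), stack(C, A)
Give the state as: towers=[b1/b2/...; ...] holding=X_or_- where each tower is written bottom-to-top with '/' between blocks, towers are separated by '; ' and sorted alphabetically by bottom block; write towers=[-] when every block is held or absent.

towers=[A/C; B; E/D; F] holding=-

step 1 (pickup(D)): towers=[A; B/C; E; F] holding=D
step 2 (stack(D, E)): towers=[A; B/C; E/D; F] holding=-
step 3 (unstack(C, B)): towers=[A; B; E/D; F] holding=C
step 4 (stack(C, A)): towers=[A/C; B; E/D; F] holding=-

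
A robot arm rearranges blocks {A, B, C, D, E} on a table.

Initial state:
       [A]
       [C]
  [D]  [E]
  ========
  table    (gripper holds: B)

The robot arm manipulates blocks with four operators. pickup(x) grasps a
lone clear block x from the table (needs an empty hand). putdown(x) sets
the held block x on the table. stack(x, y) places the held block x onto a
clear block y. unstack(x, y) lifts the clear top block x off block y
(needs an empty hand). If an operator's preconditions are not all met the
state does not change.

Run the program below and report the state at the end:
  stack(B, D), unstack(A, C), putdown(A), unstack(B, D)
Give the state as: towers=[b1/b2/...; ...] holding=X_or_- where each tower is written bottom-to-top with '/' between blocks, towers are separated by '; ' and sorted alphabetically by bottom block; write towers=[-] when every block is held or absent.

towers=[A; D; E/C] holding=B

step 1 (stack(B, D)): towers=[D/B; E/C/A] holding=-
step 2 (unstack(A, C)): towers=[D/B; E/C] holding=A
step 3 (putdown(A)): towers=[A; D/B; E/C] holding=-
step 4 (unstack(B, D)): towers=[A; D; E/C] holding=B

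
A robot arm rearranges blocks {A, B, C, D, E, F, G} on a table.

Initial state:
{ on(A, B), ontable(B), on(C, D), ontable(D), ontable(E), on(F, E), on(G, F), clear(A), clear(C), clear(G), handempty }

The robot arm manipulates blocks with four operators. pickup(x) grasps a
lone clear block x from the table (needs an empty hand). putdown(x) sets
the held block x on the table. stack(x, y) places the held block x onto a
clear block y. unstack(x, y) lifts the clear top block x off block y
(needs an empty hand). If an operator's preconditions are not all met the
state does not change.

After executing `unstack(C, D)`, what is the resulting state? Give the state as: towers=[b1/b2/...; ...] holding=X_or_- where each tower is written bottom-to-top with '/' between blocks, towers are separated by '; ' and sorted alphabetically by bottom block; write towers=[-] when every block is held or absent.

towers=[B/A; D; E/F/G] holding=C

before: towers=[B/A; D/C; E/F/G] holding=-
pre[unstack(C, D)]: on(C,D) yes, clear(C) yes, handempty yes
all met → apply unstack(C, D)
after:  towers=[B/A; D; E/F/G] holding=C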